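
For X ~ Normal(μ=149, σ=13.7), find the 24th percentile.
139.3237

We have X ~ Normal(μ=149, σ=13.7).

We want to find x such that P(X ≤ x) = 0.24.

This is the 24th percentile, which means 24% of values fall below this point.

Using the inverse CDF (quantile function):
x = F⁻¹(0.24) = 139.3237

Verification: P(X ≤ 139.3237) = 0.24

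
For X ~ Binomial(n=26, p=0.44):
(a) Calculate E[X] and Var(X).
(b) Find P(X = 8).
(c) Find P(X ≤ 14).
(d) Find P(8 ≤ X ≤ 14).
(a) E[X] = 11.4400, Var(X) = 6.4064
(b) P(X = 8) = 0.064382
(c) P(X ≤ 14) = 0.886299
(d) P(8 ≤ X ≤ 14) = 0.828803

We have X ~ Binomial(n=26, p=0.44).

(a) Moments:
E[X] = 11.4400
Var(X) = 6.4064
σ = √Var(X) = 2.5311

(b) Point probability using PMF:
P(X = 8) = 0.064382

(c) Cumulative probability using CDF:
P(X ≤ 14) = F(14) = 0.886299

(d) Range probability:
P(8 ≤ X ≤ 14) = P(X ≤ 14) - P(X ≤ 7)
                   = F(14) - F(7)
                   = 0.886299 - 0.057496
                   = 0.828803

This means approximately 82.9% of outcomes fall in the interval [8, 14].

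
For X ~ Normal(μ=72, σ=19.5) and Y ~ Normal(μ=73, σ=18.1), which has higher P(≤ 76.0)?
X has higher probability (P(X ≤ 76.0) = 0.5813 > P(Y ≤ 76.0) = 0.5658)

Compute P(≤ 76.0) for each distribution:

X ~ Normal(μ=72, σ=19.5):
P(X ≤ 76.0) = 0.5813

Y ~ Normal(μ=73, σ=18.1):
P(Y ≤ 76.0) = 0.5658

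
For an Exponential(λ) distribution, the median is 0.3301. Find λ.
λ = 2.0998

For X ~ Exponential(λ), the CDF is F(x) = 1 - e^(-λx).
The median m satisfies F(m) = 0.5:
1 - e^(-λm) = 0.5
e^(-λm) = 0.5
λm = ln(2)
m = ln(2) / λ

Given m = 0.3301:
λ = ln(2) / 0.3301 = 0.693147 / 0.3301 = 2.0998

Verification: ln(2) / 2.0998 = 0.3301 ✓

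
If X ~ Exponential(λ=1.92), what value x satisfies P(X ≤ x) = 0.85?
0.9881

We have X ~ Exponential(λ=1.92).

We want to find x such that P(X ≤ x) = 0.85.

This is the 85th percentile, which means 85% of values fall below this point.

Using the inverse CDF (quantile function):
x = F⁻¹(0.85) = 0.9881

Verification: P(X ≤ 0.9881) = 0.85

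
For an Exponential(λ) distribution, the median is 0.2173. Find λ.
λ = 3.1898

For X ~ Exponential(λ), the CDF is F(x) = 1 - e^(-λx).
The median m satisfies F(m) = 0.5:
1 - e^(-λm) = 0.5
e^(-λm) = 0.5
λm = ln(2)
m = ln(2) / λ

Given m = 0.2173:
λ = ln(2) / 0.2173 = 0.693147 / 0.2173 = 3.1898

Verification: ln(2) / 3.1898 = 0.2173 ✓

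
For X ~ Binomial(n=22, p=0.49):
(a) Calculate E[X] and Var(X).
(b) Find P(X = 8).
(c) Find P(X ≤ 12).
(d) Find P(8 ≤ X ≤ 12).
(a) E[X] = 10.7800, Var(X) = 5.4978
(b) P(X = 8) = 0.085583
(c) P(X ≤ 12) = 0.768153
(d) P(8 ≤ X ≤ 12) = 0.688178

We have X ~ Binomial(n=22, p=0.49).

(a) Moments:
E[X] = 10.7800
Var(X) = 5.4978
σ = √Var(X) = 2.3447

(b) Point probability using PMF:
P(X = 8) = 0.085583

(c) Cumulative probability using CDF:
P(X ≤ 12) = F(12) = 0.768153

(d) Range probability:
P(8 ≤ X ≤ 12) = P(X ≤ 12) - P(X ≤ 7)
                   = F(12) - F(7)
                   = 0.768153 - 0.079975
                   = 0.688178

This means approximately 68.8% of outcomes fall in the interval [8, 12].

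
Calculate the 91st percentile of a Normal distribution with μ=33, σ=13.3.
50.8320

We have X ~ Normal(μ=33, σ=13.3).

We want to find x such that P(X ≤ x) = 0.91.

This is the 91st percentile, which means 91% of values fall below this point.

Using the inverse CDF (quantile function):
x = F⁻¹(0.91) = 50.8320

Verification: P(X ≤ 50.8320) = 0.91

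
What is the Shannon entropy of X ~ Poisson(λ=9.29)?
2.5239 nats

We have X ~ Poisson(λ=9.29).

The Shannon entropy measures the uncertainty or information content of the distribution.

For a Poisson distribution with λ=9.29:
H(X) = 2.5239 nats

(In bits, this would be 3.6412 bits.)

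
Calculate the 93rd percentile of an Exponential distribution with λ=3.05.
0.8719

We have X ~ Exponential(λ=3.05).

We want to find x such that P(X ≤ x) = 0.93.

This is the 93rd percentile, which means 93% of values fall below this point.

Using the inverse CDF (quantile function):
x = F⁻¹(0.93) = 0.8719

Verification: P(X ≤ 0.8719) = 0.93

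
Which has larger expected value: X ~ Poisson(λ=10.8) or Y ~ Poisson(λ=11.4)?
Y has larger mean (11.4000 > 10.8000)

Compute the expected value for each distribution:

X ~ Poisson(λ=10.8):
E[X] = 10.8000

Y ~ Poisson(λ=11.4):
E[Y] = 11.4000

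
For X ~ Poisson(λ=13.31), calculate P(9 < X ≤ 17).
0.726316

We have X ~ Poisson(λ=13.31).

To find P(9 < X ≤ 17), we use:
P(9 < X ≤ 17) = P(X ≤ 17) - P(X ≤ 9)
                 = F(17) - F(9)
                 = 0.872614 - 0.146297
                 = 0.726316

So there's approximately a 72.6% chance that X falls in this range.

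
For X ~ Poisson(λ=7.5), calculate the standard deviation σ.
2.7386

We have X ~ Poisson(λ=7.5).

For a Poisson distribution with λ=7.5:
σ = √Var(X) = 2.7386

The standard deviation is the square root of the variance.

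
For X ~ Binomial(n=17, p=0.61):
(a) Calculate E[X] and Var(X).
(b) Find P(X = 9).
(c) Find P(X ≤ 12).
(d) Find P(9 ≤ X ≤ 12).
(a) E[X] = 10.3700, Var(X) = 4.0443
(b) P(X = 9) = 0.152149
(c) P(X ≤ 12) = 0.855886
(d) P(9 ≤ X ≤ 12) = 0.680220

We have X ~ Binomial(n=17, p=0.61).

(a) Moments:
E[X] = 10.3700
Var(X) = 4.0443
σ = √Var(X) = 2.0110

(b) Point probability using PMF:
P(X = 9) = 0.152149

(c) Cumulative probability using CDF:
P(X ≤ 12) = F(12) = 0.855886

(d) Range probability:
P(9 ≤ X ≤ 12) = P(X ≤ 12) - P(X ≤ 8)
                   = F(12) - F(8)
                   = 0.855886 - 0.175666
                   = 0.680220

This means approximately 68.0% of outcomes fall in the interval [9, 12].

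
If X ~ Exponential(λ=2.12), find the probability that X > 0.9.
0.148377

We have X ~ Exponential(λ=2.12).

P(X > 0.9) = 1 - P(X ≤ 0.9)
                = 1 - F(0.9)
                = 1 - 0.851623
                = 0.148377

So there's approximately a 14.8% chance that X exceeds 0.9.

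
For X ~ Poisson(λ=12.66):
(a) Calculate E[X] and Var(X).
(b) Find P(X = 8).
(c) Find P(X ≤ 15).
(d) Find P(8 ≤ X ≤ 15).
(a) E[X] = 12.6600, Var(X) = 12.6600
(b) P(X = 8) = 0.051973
(c) P(X ≤ 15) = 0.792865
(d) P(8 ≤ X ≤ 15) = 0.728486

We have X ~ Poisson(λ=12.66).

(a) Moments:
E[X] = 12.6600
Var(X) = 12.6600
σ = √Var(X) = 3.5581

(b) Point probability using PMF:
P(X = 8) = 0.051973

(c) Cumulative probability using CDF:
P(X ≤ 15) = F(15) = 0.792865

(d) Range probability:
P(8 ≤ X ≤ 15) = P(X ≤ 15) - P(X ≤ 7)
                   = F(15) - F(7)
                   = 0.792865 - 0.064379
                   = 0.728486

This means approximately 72.8% of outcomes fall in the interval [8, 15].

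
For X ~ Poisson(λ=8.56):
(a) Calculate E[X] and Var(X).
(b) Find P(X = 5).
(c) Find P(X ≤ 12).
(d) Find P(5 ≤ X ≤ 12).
(a) E[X] = 8.5600, Var(X) = 8.5600
(b) P(X = 5) = 0.073388
(c) P(X ≤ 12) = 0.905413
(d) P(5 ≤ X ≤ 12) = 0.833662

We have X ~ Poisson(λ=8.56).

(a) Moments:
E[X] = 8.5600
Var(X) = 8.5600
σ = √Var(X) = 2.9257

(b) Point probability using PMF:
P(X = 5) = 0.073388

(c) Cumulative probability using CDF:
P(X ≤ 12) = F(12) = 0.905413

(d) Range probability:
P(5 ≤ X ≤ 12) = P(X ≤ 12) - P(X ≤ 4)
                   = F(12) - F(4)
                   = 0.905413 - 0.071751
                   = 0.833662

This means approximately 83.4% of outcomes fall in the interval [5, 12].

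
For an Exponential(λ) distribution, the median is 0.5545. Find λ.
λ = 1.2500

For X ~ Exponential(λ), the CDF is F(x) = 1 - e^(-λx).
The median m satisfies F(m) = 0.5:
1 - e^(-λm) = 0.5
e^(-λm) = 0.5
λm = ln(2)
m = ln(2) / λ

Given m = 0.5545:
λ = ln(2) / 0.5545 = 0.693147 / 0.5545 = 1.2500

Verification: ln(2) / 1.2500 = 0.5545 ✓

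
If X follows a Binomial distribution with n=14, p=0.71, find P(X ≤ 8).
0.194923

We have X ~ Binomial(n=14, p=0.71).

The CDF gives us P(X ≤ k).

Using the CDF:
P(X ≤ 8) = 0.194923

This means there's approximately a 19.5% chance that X is at most 8.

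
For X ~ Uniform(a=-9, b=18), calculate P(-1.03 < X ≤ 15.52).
0.612963

We have X ~ Uniform(a=-9, b=18).

To find P(-1.03 < X ≤ 15.52), we use:
P(-1.03 < X ≤ 15.52) = P(X ≤ 15.52) - P(X ≤ -1.03)
                 = F(15.52) - F(-1.03)
                 = 0.908148 - 0.295185
                 = 0.612963

So there's approximately a 61.3% chance that X falls in this range.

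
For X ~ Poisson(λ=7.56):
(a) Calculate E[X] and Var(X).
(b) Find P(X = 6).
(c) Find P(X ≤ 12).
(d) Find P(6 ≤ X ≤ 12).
(a) E[X] = 7.5600, Var(X) = 7.5600
(b) P(X = 6) = 0.135062
(c) P(X ≤ 12) = 0.955100
(d) P(6 ≤ X ≤ 12) = 0.720160

We have X ~ Poisson(λ=7.56).

(a) Moments:
E[X] = 7.5600
Var(X) = 7.5600
σ = √Var(X) = 2.7495

(b) Point probability using PMF:
P(X = 6) = 0.135062

(c) Cumulative probability using CDF:
P(X ≤ 12) = F(12) = 0.955100

(d) Range probability:
P(6 ≤ X ≤ 12) = P(X ≤ 12) - P(X ≤ 5)
                   = F(12) - F(5)
                   = 0.955100 - 0.234940
                   = 0.720160

This means approximately 72.0% of outcomes fall in the interval [6, 12].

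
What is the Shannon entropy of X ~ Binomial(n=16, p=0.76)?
1.9439 nats

We have X ~ Binomial(n=16, p=0.76).

The Shannon entropy measures the uncertainty or information content of the distribution.

For a Binomial distribution with n=16, p=0.76:
H(X) = 1.9439 nats

(In bits, this would be 2.8045 bits.)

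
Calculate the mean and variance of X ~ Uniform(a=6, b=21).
E[X] = 13.5000, Var(X) = 18.7500

We have X ~ Uniform(a=6, b=21).

For a Uniform distribution with a=6, b=21:

Expected value:
E[X] = 13.5000

Variance:
Var(X) = 18.7500

Standard deviation:
σ = √Var(X) = 4.3301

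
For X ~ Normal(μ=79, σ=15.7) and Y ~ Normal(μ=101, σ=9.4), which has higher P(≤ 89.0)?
X has higher probability (P(X ≤ 89.0) = 0.7379 > P(Y ≤ 89.0) = 0.1009)

Compute P(≤ 89.0) for each distribution:

X ~ Normal(μ=79, σ=15.7):
P(X ≤ 89.0) = 0.7379

Y ~ Normal(μ=101, σ=9.4):
P(Y ≤ 89.0) = 0.1009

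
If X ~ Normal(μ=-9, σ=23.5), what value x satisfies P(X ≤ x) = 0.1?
-39.1165

We have X ~ Normal(μ=-9, σ=23.5).

We want to find x such that P(X ≤ x) = 0.1.

This is the 10th percentile, which means 10% of values fall below this point.

Using the inverse CDF (quantile function):
x = F⁻¹(0.1) = -39.1165

Verification: P(X ≤ -39.1165) = 0.1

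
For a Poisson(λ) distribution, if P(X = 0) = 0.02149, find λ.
λ = 3.8402

For a Poisson(λ) distribution, the PMF at 0 is:
P(X = 0) = λ^0 e^(-λ) / 0! = e^(-λ)

Given P(X = 0) = 0.02149:
e^(-λ) = 0.02149
-λ = ln(0.02149)
λ = -ln(0.02149) = 3.8402

Verification: e^(-3.8402) = 0.02149 ✓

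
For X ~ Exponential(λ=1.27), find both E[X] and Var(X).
E[X] = 0.7874, Var(X) = 0.6200

We have X ~ Exponential(λ=1.27).

For an Exponential distribution with λ=1.27:

Expected value:
E[X] = 0.7874

Variance:
Var(X) = 0.6200

Standard deviation:
σ = √Var(X) = 0.7874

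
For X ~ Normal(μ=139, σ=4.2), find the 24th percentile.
136.0335

We have X ~ Normal(μ=139, σ=4.2).

We want to find x such that P(X ≤ x) = 0.24.

This is the 24th percentile, which means 24% of values fall below this point.

Using the inverse CDF (quantile function):
x = F⁻¹(0.24) = 136.0335

Verification: P(X ≤ 136.0335) = 0.24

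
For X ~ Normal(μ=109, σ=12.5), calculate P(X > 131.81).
0.034016

We have X ~ Normal(μ=109, σ=12.5).

P(X > 131.81) = 1 - P(X ≤ 131.81)
                = 1 - F(131.81)
                = 1 - 0.965984
                = 0.034016

So there's approximately a 3.4% chance that X exceeds 131.81.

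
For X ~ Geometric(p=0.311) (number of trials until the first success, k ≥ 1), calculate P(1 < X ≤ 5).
0.533727

We have X ~ Geometric(p=0.311) (number of trials until the first success, k ≥ 1).

To find P(1 < X ≤ 5), we use:
P(1 < X ≤ 5) = P(X ≤ 5) - P(X ≤ 1)
                 = F(5) - F(1)
                 = 0.844727 - 0.311000
                 = 0.533727

So there's approximately a 53.4% chance that X falls in this range.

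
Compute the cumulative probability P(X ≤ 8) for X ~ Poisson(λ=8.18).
0.567439

We have X ~ Poisson(λ=8.18).

The CDF gives us P(X ≤ k).

Using the CDF:
P(X ≤ 8) = 0.567439

This means there's approximately a 56.7% chance that X is at most 8.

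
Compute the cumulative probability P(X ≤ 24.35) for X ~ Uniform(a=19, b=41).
0.243182

We have X ~ Uniform(a=19, b=41).

The CDF gives us P(X ≤ k).

Using the CDF:
P(X ≤ 24.35) = 0.243182

This means there's approximately a 24.3% chance that X is at most 24.35.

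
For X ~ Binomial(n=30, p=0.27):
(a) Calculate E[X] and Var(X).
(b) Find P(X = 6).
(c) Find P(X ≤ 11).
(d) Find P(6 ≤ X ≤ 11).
(a) E[X] = 8.1000, Var(X) = 5.9130
(b) P(X = 6) = 0.120657
(c) P(X ≤ 11) = 0.915536
(d) P(6 ≤ X ≤ 11) = 0.774546

We have X ~ Binomial(n=30, p=0.27).

(a) Moments:
E[X] = 8.1000
Var(X) = 5.9130
σ = √Var(X) = 2.4317

(b) Point probability using PMF:
P(X = 6) = 0.120657

(c) Cumulative probability using CDF:
P(X ≤ 11) = F(11) = 0.915536

(d) Range probability:
P(6 ≤ X ≤ 11) = P(X ≤ 11) - P(X ≤ 5)
                   = F(11) - F(5)
                   = 0.915536 - 0.140990
                   = 0.774546

This means approximately 77.5% of outcomes fall in the interval [6, 11].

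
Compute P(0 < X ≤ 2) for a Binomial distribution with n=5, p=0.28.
0.668860

We have X ~ Binomial(n=5, p=0.28).

To find P(0 < X ≤ 2), we use:
P(0 < X ≤ 2) = P(X ≤ 2) - P(X ≤ 0)
                 = F(2) - F(0)
                 = 0.862352 - 0.193492
                 = 0.668860

So there's approximately a 66.9% chance that X falls in this range.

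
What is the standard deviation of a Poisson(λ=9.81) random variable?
3.1321

We have X ~ Poisson(λ=9.81).

For a Poisson distribution with λ=9.81:
σ = √Var(X) = 3.1321

The standard deviation is the square root of the variance.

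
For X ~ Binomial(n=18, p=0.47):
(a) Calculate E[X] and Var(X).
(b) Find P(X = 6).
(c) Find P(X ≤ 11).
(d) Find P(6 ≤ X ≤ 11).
(a) E[X] = 8.4600, Var(X) = 4.4838
(b) P(X = 6) = 0.098304
(c) P(X ≤ 11) = 0.924692
(d) P(6 ≤ X ≤ 11) = 0.845233

We have X ~ Binomial(n=18, p=0.47).

(a) Moments:
E[X] = 8.4600
Var(X) = 4.4838
σ = √Var(X) = 2.1175

(b) Point probability using PMF:
P(X = 6) = 0.098304

(c) Cumulative probability using CDF:
P(X ≤ 11) = F(11) = 0.924692

(d) Range probability:
P(6 ≤ X ≤ 11) = P(X ≤ 11) - P(X ≤ 5)
                   = F(11) - F(5)
                   = 0.924692 - 0.079459
                   = 0.845233

This means approximately 84.5% of outcomes fall in the interval [6, 11].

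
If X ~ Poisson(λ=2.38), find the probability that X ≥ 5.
0.093377

We have X ~ Poisson(λ=2.38).

For discrete distributions, P(X ≥ 5) = 1 - P(X ≤ 4).

P(X ≤ 4) = 0.906623
P(X ≥ 5) = 1 - 0.906623 = 0.093377

So there's approximately a 9.3% chance that X is at least 5.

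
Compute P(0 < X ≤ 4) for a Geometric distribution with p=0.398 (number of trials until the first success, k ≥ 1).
0.868663

We have X ~ Geometric(p=0.398) (number of trials until the first success, k ≥ 1).

To find P(0 < X ≤ 4), we use:
P(0 < X ≤ 4) = P(X ≤ 4) - P(X ≤ 0)
                 = F(4) - F(0)
                 = 0.868663 - 0.000000
                 = 0.868663

So there's approximately a 86.9% chance that X falls in this range.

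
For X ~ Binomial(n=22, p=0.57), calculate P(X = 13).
0.167615

We have X ~ Binomial(n=22, p=0.57).

For a Binomial distribution, the PMF gives us the probability of each outcome.

Using the PMF formula:
P(X = 13) = 0.167615

Rounded to 4 decimal places: 0.1676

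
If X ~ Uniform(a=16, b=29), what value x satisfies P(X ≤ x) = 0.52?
22.7600

We have X ~ Uniform(a=16, b=29).

We want to find x such that P(X ≤ x) = 0.52.

This is the 52nd percentile, which means 52% of values fall below this point.

Using the inverse CDF (quantile function):
x = F⁻¹(0.52) = 22.7600

Verification: P(X ≤ 22.7600) = 0.52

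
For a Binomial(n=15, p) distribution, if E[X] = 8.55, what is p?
p = 0.57

For a Binomial(n, p) distribution:
E[X] = n × p

Given n = 15 and E[X] = 8.55:
8.55 = 15 × p
p = 8.55 / 15 = 0.57

Verification: Binomial(15, 0.57) has E[X] = 8.55 ✓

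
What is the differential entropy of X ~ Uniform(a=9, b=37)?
3.3322 nats

We have X ~ Uniform(a=9, b=37).

The differential entropy measures the uncertainty or information content of the distribution.

For a Uniform distribution with a=9, b=37:
h(X) = 3.3322 nats

(In bits, this would be 4.8074 bits.)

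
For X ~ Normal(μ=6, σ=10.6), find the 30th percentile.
0.4414

We have X ~ Normal(μ=6, σ=10.6).

We want to find x such that P(X ≤ x) = 0.3.

This is the 30th percentile, which means 30% of values fall below this point.

Using the inverse CDF (quantile function):
x = F⁻¹(0.3) = 0.4414

Verification: P(X ≤ 0.4414) = 0.3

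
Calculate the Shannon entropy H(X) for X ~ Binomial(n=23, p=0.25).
2.1439 nats

We have X ~ Binomial(n=23, p=0.25).

The Shannon entropy measures the uncertainty or information content of the distribution.

For a Binomial distribution with n=23, p=0.25:
H(X) = 2.1439 nats

(In bits, this would be 3.0930 bits.)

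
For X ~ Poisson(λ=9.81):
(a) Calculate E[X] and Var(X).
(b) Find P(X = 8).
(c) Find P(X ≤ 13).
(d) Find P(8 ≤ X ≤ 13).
(a) E[X] = 9.8100, Var(X) = 9.8100
(b) P(X = 8) = 0.116789
(c) P(X ≤ 13) = 0.877919
(d) P(8 ≤ X ≤ 13) = 0.640094

We have X ~ Poisson(λ=9.81).

(a) Moments:
E[X] = 9.8100
Var(X) = 9.8100
σ = √Var(X) = 3.1321

(b) Point probability using PMF:
P(X = 8) = 0.116789

(c) Cumulative probability using CDF:
P(X ≤ 13) = F(13) = 0.877919

(d) Range probability:
P(8 ≤ X ≤ 13) = P(X ≤ 13) - P(X ≤ 7)
                   = F(13) - F(7)
                   = 0.877919 - 0.237825
                   = 0.640094

This means approximately 64.0% of outcomes fall in the interval [8, 13].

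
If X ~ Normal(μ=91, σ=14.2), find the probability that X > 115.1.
0.044831

We have X ~ Normal(μ=91, σ=14.2).

P(X > 115.1) = 1 - P(X ≤ 115.1)
                = 1 - F(115.1)
                = 1 - 0.955169
                = 0.044831

So there's approximately a 4.5% chance that X exceeds 115.1.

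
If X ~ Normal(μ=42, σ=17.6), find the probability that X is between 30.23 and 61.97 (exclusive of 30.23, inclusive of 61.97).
0.619913

We have X ~ Normal(μ=42, σ=17.6).

To find P(30.23 < X ≤ 61.97), we use:
P(30.23 < X ≤ 61.97) = P(X ≤ 61.97) - P(X ≤ 30.23)
                 = F(61.97) - F(30.23)
                 = 0.871741 - 0.251827
                 = 0.619913

So there's approximately a 62.0% chance that X falls in this range.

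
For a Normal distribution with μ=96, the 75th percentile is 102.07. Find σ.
σ = 8.9994

For X ~ Normal(μ, σ), the p-th percentile satisfies x = μ + z_p × σ,
where z_p = Φ⁻¹(p) is the standard normal quantile.

Step 1: z_{0.75} = Φ⁻¹(0.75) = 0.6745

Step 2: Solve for σ:
102.07 = 96 + 0.6745 × σ
σ = (102.07 - 96) / 0.6745
σ = 6.07 / 0.6745
σ = 8.9994

Verification: μ + z × σ = 96 + 0.6745 × 8.9994 = 102.07 ✓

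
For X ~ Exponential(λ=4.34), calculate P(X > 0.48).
0.124531

We have X ~ Exponential(λ=4.34).

P(X > 0.48) = 1 - P(X ≤ 0.48)
                = 1 - F(0.48)
                = 1 - 0.875469
                = 0.124531

So there's approximately a 12.5% chance that X exceeds 0.48.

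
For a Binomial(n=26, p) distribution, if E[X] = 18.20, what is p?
p = 0.7

For a Binomial(n, p) distribution:
E[X] = n × p

Given n = 26 and E[X] = 18.20:
18.20 = 26 × p
p = 18.20 / 26 = 0.7

Verification: Binomial(26, 0.7) has E[X] = 18.20 ✓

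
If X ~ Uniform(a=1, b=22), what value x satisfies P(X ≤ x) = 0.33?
7.9300

We have X ~ Uniform(a=1, b=22).

We want to find x such that P(X ≤ x) = 0.33.

This is the 33rd percentile, which means 33% of values fall below this point.

Using the inverse CDF (quantile function):
x = F⁻¹(0.33) = 7.9300

Verification: P(X ≤ 7.9300) = 0.33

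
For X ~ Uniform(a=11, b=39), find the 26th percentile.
18.2800

We have X ~ Uniform(a=11, b=39).

We want to find x such that P(X ≤ x) = 0.26.

This is the 26th percentile, which means 26% of values fall below this point.

Using the inverse CDF (quantile function):
x = F⁻¹(0.26) = 18.2800

Verification: P(X ≤ 18.2800) = 0.26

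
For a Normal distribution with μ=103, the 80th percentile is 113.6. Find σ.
σ = 12.5947

For X ~ Normal(μ, σ), the p-th percentile satisfies x = μ + z_p × σ,
where z_p = Φ⁻¹(p) is the standard normal quantile.

Step 1: z_{0.8} = Φ⁻¹(0.8) = 0.8416

Step 2: Solve for σ:
113.6 = 103 + 0.8416 × σ
σ = (113.6 - 103) / 0.8416
σ = 10.60 / 0.8416
σ = 12.5947

Verification: μ + z × σ = 103 + 0.8416 × 12.5947 = 113.60 ✓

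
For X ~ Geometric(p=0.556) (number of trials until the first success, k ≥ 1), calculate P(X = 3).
0.109608

We have X ~ Geometric(p=0.556) (number of trials until the first success, k ≥ 1).

For a Geometric distribution, the PMF gives us the probability of each outcome.

Using the PMF formula:
P(X = 3) = 0.109608

Rounded to 4 decimal places: 0.1096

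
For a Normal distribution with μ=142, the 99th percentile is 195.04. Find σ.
σ = 22.7997

For X ~ Normal(μ, σ), the p-th percentile satisfies x = μ + z_p × σ,
where z_p = Φ⁻¹(p) is the standard normal quantile.

Step 1: z_{0.99} = Φ⁻¹(0.99) = 2.3263

Step 2: Solve for σ:
195.04 = 142 + 2.3263 × σ
σ = (195.04 - 142) / 2.3263
σ = 53.04 / 2.3263
σ = 22.7997

Verification: μ + z × σ = 142 + 2.3263 × 22.7997 = 195.04 ✓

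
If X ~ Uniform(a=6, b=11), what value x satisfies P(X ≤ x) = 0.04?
6.2000

We have X ~ Uniform(a=6, b=11).

We want to find x such that P(X ≤ x) = 0.04.

This is the 4th percentile, which means 4% of values fall below this point.

Using the inverse CDF (quantile function):
x = F⁻¹(0.04) = 6.2000

Verification: P(X ≤ 6.2000) = 0.04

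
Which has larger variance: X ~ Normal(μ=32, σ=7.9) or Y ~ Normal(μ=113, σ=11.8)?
Y has larger variance (139.2400 > 62.4100)

Compute the variance for each distribution:

X ~ Normal(μ=32, σ=7.9):
Var(X) = 62.4100

Y ~ Normal(μ=113, σ=11.8):
Var(Y) = 139.2400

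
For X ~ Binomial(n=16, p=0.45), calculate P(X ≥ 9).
0.255891

We have X ~ Binomial(n=16, p=0.45).

For discrete distributions, P(X ≥ 9) = 1 - P(X ≤ 8).

P(X ≤ 8) = 0.744109
P(X ≥ 9) = 1 - 0.744109 = 0.255891

So there's approximately a 25.6% chance that X is at least 9.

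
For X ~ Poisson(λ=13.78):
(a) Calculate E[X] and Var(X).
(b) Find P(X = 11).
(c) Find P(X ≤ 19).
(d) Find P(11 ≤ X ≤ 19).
(a) E[X] = 13.7800, Var(X) = 13.7800
(b) P(X = 11) = 0.088310
(c) P(X ≤ 19) = 0.932132
(d) P(11 ≤ X ≤ 19) = 0.741407

We have X ~ Poisson(λ=13.78).

(a) Moments:
E[X] = 13.7800
Var(X) = 13.7800
σ = √Var(X) = 3.7121

(b) Point probability using PMF:
P(X = 11) = 0.088310

(c) Cumulative probability using CDF:
P(X ≤ 19) = F(19) = 0.932132

(d) Range probability:
P(11 ≤ X ≤ 19) = P(X ≤ 19) - P(X ≤ 10)
                   = F(19) - F(10)
                   = 0.932132 - 0.190725
                   = 0.741407

This means approximately 74.1% of outcomes fall in the interval [11, 19].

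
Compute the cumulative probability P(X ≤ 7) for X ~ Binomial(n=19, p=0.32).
0.761921

We have X ~ Binomial(n=19, p=0.32).

The CDF gives us P(X ≤ k).

Using the CDF:
P(X ≤ 7) = 0.761921

This means there's approximately a 76.2% chance that X is at most 7.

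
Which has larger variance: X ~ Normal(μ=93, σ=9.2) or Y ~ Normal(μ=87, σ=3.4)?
X has larger variance (84.6400 > 11.5600)

Compute the variance for each distribution:

X ~ Normal(μ=93, σ=9.2):
Var(X) = 84.6400

Y ~ Normal(μ=87, σ=3.4):
Var(Y) = 11.5600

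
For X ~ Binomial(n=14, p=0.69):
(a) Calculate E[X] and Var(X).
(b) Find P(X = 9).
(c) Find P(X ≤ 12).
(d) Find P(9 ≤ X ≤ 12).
(a) E[X] = 9.6600, Var(X) = 2.9946
(b) P(X = 9) = 0.203196
(c) P(X ≤ 12) = 0.959579
(d) P(9 ≤ X ≤ 12) = 0.714213

We have X ~ Binomial(n=14, p=0.69).

(a) Moments:
E[X] = 9.6600
Var(X) = 2.9946
σ = √Var(X) = 1.7305

(b) Point probability using PMF:
P(X = 9) = 0.203196

(c) Cumulative probability using CDF:
P(X ≤ 12) = F(12) = 0.959579

(d) Range probability:
P(9 ≤ X ≤ 12) = P(X ≤ 12) - P(X ≤ 8)
                   = F(12) - F(8)
                   = 0.959579 - 0.245366
                   = 0.714213

This means approximately 71.4% of outcomes fall in the interval [9, 12].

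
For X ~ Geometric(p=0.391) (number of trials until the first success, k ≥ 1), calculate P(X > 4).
0.137553

We have X ~ Geometric(p=0.391) (number of trials until the first success, k ≥ 1).

P(X > 4) = 1 - P(X ≤ 4)
                = 1 - F(4)
                = 1 - 0.862447
                = 0.137553

So there's approximately a 13.8% chance that X exceeds 4.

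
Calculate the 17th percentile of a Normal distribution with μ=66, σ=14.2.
52.4509

We have X ~ Normal(μ=66, σ=14.2).

We want to find x such that P(X ≤ x) = 0.17.

This is the 17th percentile, which means 17% of values fall below this point.

Using the inverse CDF (quantile function):
x = F⁻¹(0.17) = 52.4509

Verification: P(X ≤ 52.4509) = 0.17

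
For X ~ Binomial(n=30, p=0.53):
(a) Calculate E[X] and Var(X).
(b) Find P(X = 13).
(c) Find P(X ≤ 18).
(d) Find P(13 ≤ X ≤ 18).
(a) E[X] = 15.9000, Var(X) = 7.4730
(b) P(X = 13) = 0.083092
(c) P(X ≤ 18) = 0.829034
(d) P(13 ≤ X ≤ 18) = 0.722198

We have X ~ Binomial(n=30, p=0.53).

(a) Moments:
E[X] = 15.9000
Var(X) = 7.4730
σ = √Var(X) = 2.7337

(b) Point probability using PMF:
P(X = 13) = 0.083092

(c) Cumulative probability using CDF:
P(X ≤ 18) = F(18) = 0.829034

(d) Range probability:
P(13 ≤ X ≤ 18) = P(X ≤ 18) - P(X ≤ 12)
                   = F(18) - F(12)
                   = 0.829034 - 0.106837
                   = 0.722198

This means approximately 72.2% of outcomes fall in the interval [13, 18].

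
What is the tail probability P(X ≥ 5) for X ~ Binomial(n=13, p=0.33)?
0.437630

We have X ~ Binomial(n=13, p=0.33).

For discrete distributions, P(X ≥ 5) = 1 - P(X ≤ 4).

P(X ≤ 4) = 0.562370
P(X ≥ 5) = 1 - 0.562370 = 0.437630

So there's approximately a 43.8% chance that X is at least 5.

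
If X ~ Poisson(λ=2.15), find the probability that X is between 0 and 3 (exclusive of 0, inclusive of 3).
0.712609

We have X ~ Poisson(λ=2.15).

To find P(0 < X ≤ 3), we use:
P(0 < X ≤ 3) = P(X ≤ 3) - P(X ≤ 0)
                 = F(3) - F(0)
                 = 0.829093 - 0.116484
                 = 0.712609

So there's approximately a 71.3% chance that X falls in this range.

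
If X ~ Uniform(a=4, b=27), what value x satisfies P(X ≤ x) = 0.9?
24.7000

We have X ~ Uniform(a=4, b=27).

We want to find x such that P(X ≤ x) = 0.9.

This is the 90th percentile, which means 90% of values fall below this point.

Using the inverse CDF (quantile function):
x = F⁻¹(0.9) = 24.7000

Verification: P(X ≤ 24.7000) = 0.9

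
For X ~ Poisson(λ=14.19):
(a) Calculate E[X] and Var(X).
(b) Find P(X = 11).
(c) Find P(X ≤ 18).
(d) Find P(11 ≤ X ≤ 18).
(a) E[X] = 14.1900, Var(X) = 14.1900
(b) P(X = 11) = 0.080912
(c) P(X ≤ 18) = 0.871824
(d) P(11 ≤ X ≤ 18) = 0.708397

We have X ~ Poisson(λ=14.19).

(a) Moments:
E[X] = 14.1900
Var(X) = 14.1900
σ = √Var(X) = 3.7670

(b) Point probability using PMF:
P(X = 11) = 0.080912

(c) Cumulative probability using CDF:
P(X ≤ 18) = F(18) = 0.871824

(d) Range probability:
P(11 ≤ X ≤ 18) = P(X ≤ 18) - P(X ≤ 10)
                   = F(18) - F(10)
                   = 0.871824 - 0.163427
                   = 0.708397

This means approximately 70.8% of outcomes fall in the interval [11, 18].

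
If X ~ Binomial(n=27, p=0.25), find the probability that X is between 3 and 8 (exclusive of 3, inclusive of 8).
0.719350

We have X ~ Binomial(n=27, p=0.25).

To find P(3 < X ≤ 8), we use:
P(3 < X ≤ 8) = P(X ≤ 8) - P(X ≤ 3)
                 = F(8) - F(3)
                 = 0.785950 - 0.066600
                 = 0.719350

So there's approximately a 71.9% chance that X falls in this range.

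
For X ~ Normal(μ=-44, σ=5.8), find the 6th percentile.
-53.0177

We have X ~ Normal(μ=-44, σ=5.8).

We want to find x such that P(X ≤ x) = 0.06.

This is the 6th percentile, which means 6% of values fall below this point.

Using the inverse CDF (quantile function):
x = F⁻¹(0.06) = -53.0177

Verification: P(X ≤ -53.0177) = 0.06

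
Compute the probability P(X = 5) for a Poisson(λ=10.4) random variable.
0.030855

We have X ~ Poisson(λ=10.4).

For a Poisson distribution, the PMF gives us the probability of each outcome.

Using the PMF formula:
P(X = 5) = 0.030855

Rounded to 4 decimal places: 0.0309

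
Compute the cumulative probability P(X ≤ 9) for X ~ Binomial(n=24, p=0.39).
0.529474

We have X ~ Binomial(n=24, p=0.39).

The CDF gives us P(X ≤ k).

Using the CDF:
P(X ≤ 9) = 0.529474

This means there's approximately a 52.9% chance that X is at most 9.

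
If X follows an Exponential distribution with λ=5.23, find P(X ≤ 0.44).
0.899861

We have X ~ Exponential(λ=5.23).

The CDF gives us P(X ≤ k).

Using the CDF:
P(X ≤ 0.44) = 0.899861

This means there's approximately a 90.0% chance that X is at most 0.44.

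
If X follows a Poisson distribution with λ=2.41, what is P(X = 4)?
0.126243

We have X ~ Poisson(λ=2.41).

For a Poisson distribution, the PMF gives us the probability of each outcome.

Using the PMF formula:
P(X = 4) = 0.126243

Rounded to 4 decimal places: 0.1262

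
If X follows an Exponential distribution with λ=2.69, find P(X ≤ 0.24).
0.475652

We have X ~ Exponential(λ=2.69).

The CDF gives us P(X ≤ k).

Using the CDF:
P(X ≤ 0.24) = 0.475652

This means there's approximately a 47.6% chance that X is at most 0.24.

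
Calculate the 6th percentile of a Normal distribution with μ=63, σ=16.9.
36.7243

We have X ~ Normal(μ=63, σ=16.9).

We want to find x such that P(X ≤ x) = 0.06.

This is the 6th percentile, which means 6% of values fall below this point.

Using the inverse CDF (quantile function):
x = F⁻¹(0.06) = 36.7243

Verification: P(X ≤ 36.7243) = 0.06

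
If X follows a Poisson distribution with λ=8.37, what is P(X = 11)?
0.081994

We have X ~ Poisson(λ=8.37).

For a Poisson distribution, the PMF gives us the probability of each outcome.

Using the PMF formula:
P(X = 11) = 0.081994

Rounded to 4 decimal places: 0.0820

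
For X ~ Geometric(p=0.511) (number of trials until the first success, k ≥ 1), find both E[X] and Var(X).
E[X] = 1.9569, Var(X) = 1.8727

We have X ~ Geometric(p=0.511) (number of trials until the first success, k ≥ 1).

For a Geometric distribution with p=0.511 (number of trials until the first success, k ≥ 1):

Expected value:
E[X] = 1.9569

Variance:
Var(X) = 1.8727

Standard deviation:
σ = √Var(X) = 1.3685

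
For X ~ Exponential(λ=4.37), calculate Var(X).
0.0524

We have X ~ Exponential(λ=4.37).

For an Exponential distribution with λ=4.37:
Var(X) = 0.0524

The variance measures the spread of the distribution around the mean.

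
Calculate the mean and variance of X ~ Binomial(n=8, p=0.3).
E[X] = 2.4000, Var(X) = 1.6800

We have X ~ Binomial(n=8, p=0.3).

For a Binomial distribution with n=8, p=0.3:

Expected value:
E[X] = 2.4000

Variance:
Var(X) = 1.6800

Standard deviation:
σ = √Var(X) = 1.2961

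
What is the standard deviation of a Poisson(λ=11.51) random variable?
3.3926

We have X ~ Poisson(λ=11.51).

For a Poisson distribution with λ=11.51:
σ = √Var(X) = 3.3926

The standard deviation is the square root of the variance.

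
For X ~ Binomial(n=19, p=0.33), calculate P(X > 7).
0.268763

We have X ~ Binomial(n=19, p=0.33).

P(X > 7) = 1 - P(X ≤ 7)
                = 1 - F(7)
                = 1 - 0.731237
                = 0.268763

So there's approximately a 26.9% chance that X exceeds 7.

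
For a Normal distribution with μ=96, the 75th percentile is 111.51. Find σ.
σ = 22.9952

For X ~ Normal(μ, σ), the p-th percentile satisfies x = μ + z_p × σ,
where z_p = Φ⁻¹(p) is the standard normal quantile.

Step 1: z_{0.75} = Φ⁻¹(0.75) = 0.6745

Step 2: Solve for σ:
111.51 = 96 + 0.6745 × σ
σ = (111.51 - 96) / 0.6745
σ = 15.51 / 0.6745
σ = 22.9952

Verification: μ + z × σ = 96 + 0.6745 × 22.9952 = 111.51 ✓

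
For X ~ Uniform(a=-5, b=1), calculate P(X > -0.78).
0.296667

We have X ~ Uniform(a=-5, b=1).

P(X > -0.78) = 1 - P(X ≤ -0.78)
                = 1 - F(-0.78)
                = 1 - 0.703333
                = 0.296667

So there's approximately a 29.7% chance that X exceeds -0.78.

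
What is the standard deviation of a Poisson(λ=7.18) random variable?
2.6796

We have X ~ Poisson(λ=7.18).

For a Poisson distribution with λ=7.18:
σ = √Var(X) = 2.6796

The standard deviation is the square root of the variance.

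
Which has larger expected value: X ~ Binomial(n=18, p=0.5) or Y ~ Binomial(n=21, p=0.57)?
Y has larger mean (11.9700 > 9.0000)

Compute the expected value for each distribution:

X ~ Binomial(n=18, p=0.5):
E[X] = 9.0000

Y ~ Binomial(n=21, p=0.57):
E[Y] = 11.9700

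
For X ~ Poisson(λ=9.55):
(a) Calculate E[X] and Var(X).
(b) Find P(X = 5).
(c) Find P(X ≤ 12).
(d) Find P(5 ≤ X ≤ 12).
(a) E[X] = 9.5500, Var(X) = 9.5500
(b) P(X = 5) = 0.047133
(c) P(X ≤ 12) = 0.832180
(d) P(5 ≤ X ≤ 12) = 0.793169

We have X ~ Poisson(λ=9.55).

(a) Moments:
E[X] = 9.5500
Var(X) = 9.5500
σ = √Var(X) = 3.0903

(b) Point probability using PMF:
P(X = 5) = 0.047133

(c) Cumulative probability using CDF:
P(X ≤ 12) = F(12) = 0.832180

(d) Range probability:
P(5 ≤ X ≤ 12) = P(X ≤ 12) - P(X ≤ 4)
                   = F(12) - F(4)
                   = 0.832180 - 0.039011
                   = 0.793169

This means approximately 79.3% of outcomes fall in the interval [5, 12].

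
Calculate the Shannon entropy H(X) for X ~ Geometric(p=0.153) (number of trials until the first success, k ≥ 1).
2.7966 nats

We have X ~ Geometric(p=0.153) (number of trials until the first success, k ≥ 1).

The Shannon entropy measures the uncertainty or information content of the distribution.

For a Geometric distribution with p=0.153 (number of trials until the first success, k ≥ 1):
H(X) = 2.7966 nats

(In bits, this would be 4.0346 bits.)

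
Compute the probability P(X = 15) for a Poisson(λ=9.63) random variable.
0.028552

We have X ~ Poisson(λ=9.63).

For a Poisson distribution, the PMF gives us the probability of each outcome.

Using the PMF formula:
P(X = 15) = 0.028552

Rounded to 4 decimal places: 0.0286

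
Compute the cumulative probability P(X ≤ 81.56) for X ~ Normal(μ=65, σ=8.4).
0.975663

We have X ~ Normal(μ=65, σ=8.4).

The CDF gives us P(X ≤ k).

Using the CDF:
P(X ≤ 81.56) = 0.975663

This means there's approximately a 97.6% chance that X is at most 81.56.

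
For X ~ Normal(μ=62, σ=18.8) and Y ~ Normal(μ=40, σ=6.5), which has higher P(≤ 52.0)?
Y has higher probability (P(Y ≤ 52.0) = 0.9676 > P(X ≤ 52.0) = 0.2974)

Compute P(≤ 52.0) for each distribution:

X ~ Normal(μ=62, σ=18.8):
P(X ≤ 52.0) = 0.2974

Y ~ Normal(μ=40, σ=6.5):
P(Y ≤ 52.0) = 0.9676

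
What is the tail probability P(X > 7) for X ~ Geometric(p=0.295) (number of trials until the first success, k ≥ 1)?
0.086561

We have X ~ Geometric(p=0.295) (number of trials until the first success, k ≥ 1).

P(X > 7) = 1 - P(X ≤ 7)
                = 1 - F(7)
                = 1 - 0.913439
                = 0.086561

So there's approximately a 8.7% chance that X exceeds 7.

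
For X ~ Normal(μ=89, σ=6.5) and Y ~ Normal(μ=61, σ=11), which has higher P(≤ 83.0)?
Y has higher probability (P(Y ≤ 83.0) = 0.9772 > P(X ≤ 83.0) = 0.1780)

Compute P(≤ 83.0) for each distribution:

X ~ Normal(μ=89, σ=6.5):
P(X ≤ 83.0) = 0.1780

Y ~ Normal(μ=61, σ=11):
P(Y ≤ 83.0) = 0.9772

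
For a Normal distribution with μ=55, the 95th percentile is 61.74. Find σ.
σ = 4.0976

For X ~ Normal(μ, σ), the p-th percentile satisfies x = μ + z_p × σ,
where z_p = Φ⁻¹(p) is the standard normal quantile.

Step 1: z_{0.95} = Φ⁻¹(0.95) = 1.6449

Step 2: Solve for σ:
61.74 = 55 + 1.6449 × σ
σ = (61.74 - 55) / 1.6449
σ = 6.74 / 1.6449
σ = 4.0976

Verification: μ + z × σ = 55 + 1.6449 × 4.0976 = 61.74 ✓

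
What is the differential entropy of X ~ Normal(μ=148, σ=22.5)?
4.5325 nats

We have X ~ Normal(μ=148, σ=22.5).

The differential entropy measures the uncertainty or information content of the distribution.

For a Normal distribution with μ=148, σ=22.5:
h(X) = 4.5325 nats

(In bits, this would be 6.5389 bits.)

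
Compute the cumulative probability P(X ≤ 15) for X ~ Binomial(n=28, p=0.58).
0.385120

We have X ~ Binomial(n=28, p=0.58).

The CDF gives us P(X ≤ k).

Using the CDF:
P(X ≤ 15) = 0.385120

This means there's approximately a 38.5% chance that X is at most 15.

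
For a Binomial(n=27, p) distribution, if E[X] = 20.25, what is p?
p = 0.75

For a Binomial(n, p) distribution:
E[X] = n × p

Given n = 27 and E[X] = 20.25:
20.25 = 27 × p
p = 20.25 / 27 = 0.75

Verification: Binomial(27, 0.75) has E[X] = 20.25 ✓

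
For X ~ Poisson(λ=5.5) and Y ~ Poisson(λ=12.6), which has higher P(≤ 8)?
X has higher probability (P(X ≤ 8) = 0.8944 > P(Y ≤ 8) = 0.1195)

Compute P(≤ 8) for each distribution:

X ~ Poisson(λ=5.5):
P(X ≤ 8) = 0.8944

Y ~ Poisson(λ=12.6):
P(Y ≤ 8) = 0.1195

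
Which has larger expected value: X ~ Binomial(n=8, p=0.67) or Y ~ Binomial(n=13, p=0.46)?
Y has larger mean (5.9800 > 5.3600)

Compute the expected value for each distribution:

X ~ Binomial(n=8, p=0.67):
E[X] = 5.3600

Y ~ Binomial(n=13, p=0.46):
E[Y] = 5.9800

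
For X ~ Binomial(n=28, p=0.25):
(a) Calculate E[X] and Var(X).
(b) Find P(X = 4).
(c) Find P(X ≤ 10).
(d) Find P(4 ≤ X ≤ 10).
(a) E[X] = 7.0000, Var(X) = 5.2500
(b) P(X = 4) = 0.080252
(c) P(X ≤ 10) = 0.932103
(d) P(4 ≤ X ≤ 10) = 0.876968

We have X ~ Binomial(n=28, p=0.25).

(a) Moments:
E[X] = 7.0000
Var(X) = 5.2500
σ = √Var(X) = 2.2913

(b) Point probability using PMF:
P(X = 4) = 0.080252

(c) Cumulative probability using CDF:
P(X ≤ 10) = F(10) = 0.932103

(d) Range probability:
P(4 ≤ X ≤ 10) = P(X ≤ 10) - P(X ≤ 3)
                   = F(10) - F(3)
                   = 0.932103 - 0.055136
                   = 0.876968

This means approximately 87.7% of outcomes fall in the interval [4, 10].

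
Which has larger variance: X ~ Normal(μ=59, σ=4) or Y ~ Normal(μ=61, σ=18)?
Y has larger variance (324.0000 > 16.0000)

Compute the variance for each distribution:

X ~ Normal(μ=59, σ=4):
Var(X) = 16.0000

Y ~ Normal(μ=61, σ=18):
Var(Y) = 324.0000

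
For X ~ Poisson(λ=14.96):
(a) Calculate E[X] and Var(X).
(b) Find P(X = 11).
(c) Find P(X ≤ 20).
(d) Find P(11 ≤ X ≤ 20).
(a) E[X] = 14.9600, Var(X) = 14.9600
(b) P(X = 11) = 0.066996
(c) P(X ≤ 20) = 0.918690
(d) P(11 ≤ X ≤ 20) = 0.798269

We have X ~ Poisson(λ=14.96).

(a) Moments:
E[X] = 14.9600
Var(X) = 14.9600
σ = √Var(X) = 3.8678

(b) Point probability using PMF:
P(X = 11) = 0.066996

(c) Cumulative probability using CDF:
P(X ≤ 20) = F(20) = 0.918690

(d) Range probability:
P(11 ≤ X ≤ 20) = P(X ≤ 20) - P(X ≤ 10)
                   = F(20) - F(10)
                   = 0.918690 - 0.120422
                   = 0.798269

This means approximately 79.8% of outcomes fall in the interval [11, 20].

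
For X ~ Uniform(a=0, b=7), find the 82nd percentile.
5.7400

We have X ~ Uniform(a=0, b=7).

We want to find x such that P(X ≤ x) = 0.82.

This is the 82nd percentile, which means 82% of values fall below this point.

Using the inverse CDF (quantile function):
x = F⁻¹(0.82) = 5.7400

Verification: P(X ≤ 5.7400) = 0.82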